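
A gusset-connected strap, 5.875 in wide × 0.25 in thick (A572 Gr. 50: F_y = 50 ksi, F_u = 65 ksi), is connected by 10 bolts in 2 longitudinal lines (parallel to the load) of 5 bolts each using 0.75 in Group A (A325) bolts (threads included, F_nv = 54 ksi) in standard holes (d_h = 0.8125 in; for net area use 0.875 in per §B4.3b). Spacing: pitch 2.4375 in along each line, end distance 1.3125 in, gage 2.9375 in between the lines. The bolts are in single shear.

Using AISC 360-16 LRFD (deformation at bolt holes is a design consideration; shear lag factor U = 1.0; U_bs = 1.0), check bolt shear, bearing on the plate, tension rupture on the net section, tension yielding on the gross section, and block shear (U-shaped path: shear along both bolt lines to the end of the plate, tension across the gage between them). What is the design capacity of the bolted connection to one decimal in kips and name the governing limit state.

Bolt shear: A_b = π(0.75)²/4 = 0.44179 in². φR_n = 0.75 × 54 × 0.44179 × 10 × 1 = 178.9 kips.
Bearing (0.25 in plate, F_u = 65 ksi): end bolts L_c = 1.3125 − 0.8125/2 = 0.90625, R_n = min(1.2×0.90625×0.25×65, 2.4×0.75×0.25×65) = 17.672 kips/bolt; interior L_c = 2.4375 − 0.8125 = 1.625, R_n = 29.25 kips/bolt. φR_n = 0.75 × (2×17.672 + 8×29.25) = 202.0 kips.
Tension rupture (net): A_n = (5.875 − 2×0.875)×0.25 = 1.0313 in² (U = 1.0, A_e = A_n). φR_n = 0.75 × 65 × 1.0313 = 50.3 kips.
Tension yield (gross): A_g = 5.875×0.25 = 1.4688 in². φR_n = 0.90 × 50 × 1.4688 = 66.1 kips.
Block shear: shear path 2×[1.3125+4×2.4375] = 2×11.0625 in, A_gv = 5.5313, A_nv = 2×(11.0625 − 4.5×0.875)×0.25 = 3.5625 in²; tension across gage: (2.9375 − 1×0.875)×0.25 = 0.51563 in². R_n = min(0.6×65×3.5625, 0.6×50×5.5313) + 1.0×65×0.51563 = min(138.94, 165.94) + 33.516 = 172.46 kips. φR_n = 0.75 × 172.46 = 129.3 kips.
Governing: min(178.9, 202.0, 50.3, 66.1, 129.3) = 50.3 kips → net-section rupture.

50.3 kips (net-section rupture governs)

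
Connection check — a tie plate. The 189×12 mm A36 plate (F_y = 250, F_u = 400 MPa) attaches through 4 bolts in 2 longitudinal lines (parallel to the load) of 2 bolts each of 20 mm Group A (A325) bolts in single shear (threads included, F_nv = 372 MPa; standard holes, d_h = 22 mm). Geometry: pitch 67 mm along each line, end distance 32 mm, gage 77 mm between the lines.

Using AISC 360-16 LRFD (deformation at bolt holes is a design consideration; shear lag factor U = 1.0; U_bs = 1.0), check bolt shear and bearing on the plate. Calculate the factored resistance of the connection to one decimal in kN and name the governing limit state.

350.6 kN (bolt shear governs)

Bolt shear: A_b = π(20)²/4 = 314.16 mm². φR_n = 0.75 × 372 × 314.16 × 4 × 1 = 350.6 kN.
Bearing (12 mm plate, F_u = 400 MPa): end bolts L_c = 32 − 22/2 = 21, R_n = min(1.2×21×12×400, 2.4×20×12×400) = 120.96 kN/bolt; interior L_c = 67 − 22 = 45, R_n = 230.4 kN/bolt. φR_n = 0.75 × (2×120.96 + 2×230.4) = 527.0 kN.
Governing: min(350.6, 527.0) = 350.6 kN → bolt shear.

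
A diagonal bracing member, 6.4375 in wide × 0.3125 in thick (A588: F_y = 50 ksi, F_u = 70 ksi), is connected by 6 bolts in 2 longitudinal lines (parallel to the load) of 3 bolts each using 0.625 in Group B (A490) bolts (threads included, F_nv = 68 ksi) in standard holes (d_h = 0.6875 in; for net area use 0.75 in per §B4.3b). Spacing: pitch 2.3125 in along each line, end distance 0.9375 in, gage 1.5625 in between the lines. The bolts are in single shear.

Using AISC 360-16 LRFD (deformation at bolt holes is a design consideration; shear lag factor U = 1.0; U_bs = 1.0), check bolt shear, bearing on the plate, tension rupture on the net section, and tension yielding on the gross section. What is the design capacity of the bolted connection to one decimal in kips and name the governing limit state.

81.0 kips (net-section rupture governs)

Bolt shear: A_b = π(0.625)²/4 = 0.3068 in². φR_n = 0.75 × 68 × 0.3068 × 6 × 1 = 93.9 kips.
Bearing (0.3125 in plate, F_u = 70 ksi): end bolts L_c = 0.9375 − 0.6875/2 = 0.59375, R_n = min(1.2×0.59375×0.3125×70, 2.4×0.625×0.3125×70) = 15.586 kips/bolt; interior L_c = 2.3125 − 0.6875 = 1.625, R_n = 32.813 kips/bolt. φR_n = 0.75 × (2×15.586 + 4×32.813) = 121.8 kips.
Tension rupture (net): A_n = (6.4375 − 2×0.75)×0.3125 = 1.543 in² (U = 1.0, A_e = A_n). φR_n = 0.75 × 70 × 1.543 = 81.0 kips.
Tension yield (gross): A_g = 6.4375×0.3125 = 2.0117 in². φR_n = 0.90 × 50 × 2.0117 = 90.5 kips.
Governing: min(93.9, 121.8, 81.0, 90.5) = 81.0 kips → net-section rupture.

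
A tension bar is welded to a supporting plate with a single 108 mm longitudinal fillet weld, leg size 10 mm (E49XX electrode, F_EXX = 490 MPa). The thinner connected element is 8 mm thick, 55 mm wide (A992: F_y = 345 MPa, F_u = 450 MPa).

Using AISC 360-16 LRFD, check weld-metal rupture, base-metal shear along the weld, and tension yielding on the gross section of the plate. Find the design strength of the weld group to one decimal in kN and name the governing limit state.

Weld metal: throat = 0.707×10 = 7.07 mm, L = 108 mm. φR_n = 0.75 × 0.6 × 490 × 7.07 × 108 = 168.4 kN.
Base metal shear (8 mm plate): yield φR_n = 1.0×0.6×345×8×108 = 178.8 kN; rupture φR_n = 0.75×0.6×450×8×108 = 175.0 kN; take 175.0 kN (rupture).
Tension yield (gross): A_g = 55×8 = 440 mm². φR_n = 0.90 × 345 × 440 = 136.6 kN.
Governing: min(168.4, 175.0, 136.6) = 136.6 kN → gross-section yield.

136.6 kN (gross-section yield governs)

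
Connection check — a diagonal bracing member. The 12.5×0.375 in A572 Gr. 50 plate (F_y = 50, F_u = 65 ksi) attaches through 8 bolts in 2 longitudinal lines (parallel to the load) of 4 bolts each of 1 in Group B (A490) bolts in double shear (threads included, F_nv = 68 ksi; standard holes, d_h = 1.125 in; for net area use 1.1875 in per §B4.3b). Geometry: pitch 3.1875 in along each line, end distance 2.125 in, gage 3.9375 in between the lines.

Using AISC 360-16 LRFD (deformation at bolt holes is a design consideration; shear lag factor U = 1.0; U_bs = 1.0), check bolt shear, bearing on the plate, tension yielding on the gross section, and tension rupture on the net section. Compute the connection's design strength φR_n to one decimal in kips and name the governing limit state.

185.1 kips (net-section rupture governs)

Bolt shear: A_b = π(1)²/4 = 0.7854 in². φR_n = 0.75 × 68 × 0.7854 × 8 × 2 = 640.9 kips.
Bearing (0.375 in plate, F_u = 65 ksi): end bolts L_c = 2.125 − 1.125/2 = 1.5625, R_n = min(1.2×1.5625×0.375×65, 2.4×1×0.375×65) = 45.703 kips/bolt; interior L_c = 3.1875 − 1.125 = 2.0625, R_n = 58.5 kips/bolt. φR_n = 0.75 × (2×45.703 + 6×58.5) = 331.8 kips.
Tension yield (gross): A_g = 12.5×0.375 = 4.6875 in². φR_n = 0.90 × 50 × 4.6875 = 210.9 kips.
Tension rupture (net): A_n = (12.5 − 2×1.1875)×0.375 = 3.7969 in² (U = 1.0, A_e = A_n). φR_n = 0.75 × 65 × 3.7969 = 185.1 kips.
Governing: min(640.9, 331.8, 210.9, 185.1) = 185.1 kips → net-section rupture.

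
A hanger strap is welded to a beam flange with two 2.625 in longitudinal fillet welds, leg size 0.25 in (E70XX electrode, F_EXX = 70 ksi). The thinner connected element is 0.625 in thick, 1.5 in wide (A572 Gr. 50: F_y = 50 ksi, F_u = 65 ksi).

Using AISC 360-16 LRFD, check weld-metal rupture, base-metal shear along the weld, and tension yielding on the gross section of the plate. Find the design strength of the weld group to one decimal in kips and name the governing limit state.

29.2 kips (weld metal governs)

Weld metal: throat = 0.707×0.25 = 0.17675 in, L = 2×2.625 = 5.25 in. φR_n = 0.75 × 0.6 × 70 × 0.17675 × 5.25 = 29.2 kips.
Base metal shear (0.625 in plate): yield φR_n = 1.0×0.6×50×0.625×5.25 = 98.4 kips; rupture φR_n = 0.75×0.6×65×0.625×5.25 = 96.0 kips; take 96.0 kips (rupture).
Tension yield (gross): A_g = 1.5×0.625 = 0.9375 in². φR_n = 0.90 × 50 × 0.9375 = 42.2 kips.
Governing: min(29.2, 96.0, 42.2) = 29.2 kips → weld metal.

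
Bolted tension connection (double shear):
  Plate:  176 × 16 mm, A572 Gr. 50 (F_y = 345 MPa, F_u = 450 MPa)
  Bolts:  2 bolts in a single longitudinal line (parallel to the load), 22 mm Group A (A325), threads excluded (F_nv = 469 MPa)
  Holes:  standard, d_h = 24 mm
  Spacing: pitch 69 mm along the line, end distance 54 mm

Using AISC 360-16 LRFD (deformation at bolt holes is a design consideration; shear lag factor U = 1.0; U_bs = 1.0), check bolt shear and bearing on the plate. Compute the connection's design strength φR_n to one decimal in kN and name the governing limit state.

534.8 kN (bolt shear governs)

Bolt shear: A_b = π(22)²/4 = 380.13 mm². φR_n = 0.75 × 469 × 380.13 × 2 × 2 = 534.8 kN.
Bearing (16 mm plate, F_u = 450 MPa): end bolts L_c = 54 − 24/2 = 42, R_n = min(1.2×42×16×450, 2.4×22×16×450) = 362.88 kN/bolt; interior L_c = 69 − 24 = 45, R_n = 380.16 kN/bolt. φR_n = 0.75 × (1×362.88 + 1×380.16) = 557.3 kN.
Governing: min(534.8, 557.3) = 534.8 kN → bolt shear.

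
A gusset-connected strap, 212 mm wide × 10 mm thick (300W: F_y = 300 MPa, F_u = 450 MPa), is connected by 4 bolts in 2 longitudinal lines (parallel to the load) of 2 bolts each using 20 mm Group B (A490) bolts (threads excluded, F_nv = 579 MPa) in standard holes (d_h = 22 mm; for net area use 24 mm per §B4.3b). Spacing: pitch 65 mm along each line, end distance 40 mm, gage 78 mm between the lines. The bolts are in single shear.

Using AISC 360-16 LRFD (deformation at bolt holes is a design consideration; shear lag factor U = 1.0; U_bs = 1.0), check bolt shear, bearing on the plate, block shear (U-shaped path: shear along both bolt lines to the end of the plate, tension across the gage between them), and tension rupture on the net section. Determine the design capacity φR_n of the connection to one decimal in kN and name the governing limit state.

461.7 kN (block shear governs)

Bolt shear: A_b = π(20)²/4 = 314.16 mm². φR_n = 0.75 × 579 × 314.16 × 4 × 1 = 545.7 kN.
Bearing (10 mm plate, F_u = 450 MPa): end bolts L_c = 40 − 22/2 = 29, R_n = min(1.2×29×10×450, 2.4×20×10×450) = 156.6 kN/bolt; interior L_c = 65 − 22 = 43, R_n = 216 kN/bolt. φR_n = 0.75 × (2×156.6 + 2×216) = 558.9 kN.
Block shear: shear path 2×[40+1×65] = 2×105 mm, A_gv = 2100, A_nv = 2×(105 − 1.5×24)×10 = 1380 mm²; tension across gage: (78 − 1×24)×10 = 540 mm². R_n = min(0.6×450×1380, 0.6×300×2100) + 1.0×450×540 = min(372.6, 378) + 243 = 615.6 kN. φR_n = 0.75 × 615.6 = 461.7 kN.
Tension rupture (net): A_n = (212 − 2×24)×10 = 1640 mm² (U = 1.0, A_e = A_n). φR_n = 0.75 × 450 × 1640 = 553.5 kN.
Governing: min(545.7, 558.9, 461.7, 553.5) = 461.7 kN → block shear.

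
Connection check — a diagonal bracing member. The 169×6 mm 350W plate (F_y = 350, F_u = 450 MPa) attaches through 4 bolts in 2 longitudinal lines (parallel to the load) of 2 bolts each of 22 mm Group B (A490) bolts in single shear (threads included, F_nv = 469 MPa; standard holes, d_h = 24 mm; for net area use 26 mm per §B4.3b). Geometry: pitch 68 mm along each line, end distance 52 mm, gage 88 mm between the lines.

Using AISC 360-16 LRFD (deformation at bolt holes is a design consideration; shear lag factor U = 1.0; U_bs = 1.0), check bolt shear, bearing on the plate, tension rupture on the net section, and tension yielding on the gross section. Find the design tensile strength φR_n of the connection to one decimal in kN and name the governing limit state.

Bolt shear: A_b = π(22)²/4 = 380.13 mm². φR_n = 0.75 × 469 × 380.13 × 4 × 1 = 534.8 kN.
Bearing (6 mm plate, F_u = 450 MPa): end bolts L_c = 52 − 24/2 = 40, R_n = min(1.2×40×6×450, 2.4×22×6×450) = 129.6 kN/bolt; interior L_c = 68 − 24 = 44, R_n = 142.56 kN/bolt. φR_n = 0.75 × (2×129.6 + 2×142.56) = 408.2 kN.
Tension rupture (net): A_n = (169 − 2×26)×6 = 702 mm² (U = 1.0, A_e = A_n). φR_n = 0.75 × 450 × 702 = 236.9 kN.
Tension yield (gross): A_g = 169×6 = 1014 mm². φR_n = 0.90 × 350 × 1014 = 319.4 kN.
Governing: min(534.8, 408.2, 236.9, 319.4) = 236.9 kN → net-section rupture.

236.9 kN (net-section rupture governs)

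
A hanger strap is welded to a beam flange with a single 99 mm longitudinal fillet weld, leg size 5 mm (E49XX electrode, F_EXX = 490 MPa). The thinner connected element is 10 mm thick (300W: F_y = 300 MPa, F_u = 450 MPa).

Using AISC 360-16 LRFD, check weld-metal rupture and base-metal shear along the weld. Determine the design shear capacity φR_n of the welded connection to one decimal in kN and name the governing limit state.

77.2 kN (weld metal governs)

Weld metal: throat = 0.707×5 = 3.535 mm, L = 99 mm. φR_n = 0.75 × 0.6 × 490 × 3.535 × 99 = 77.2 kN.
Base metal shear (10 mm plate): yield φR_n = 1.0×0.6×300×10×99 = 178.2 kN; rupture φR_n = 0.75×0.6×450×10×99 = 200.5 kN; take 178.2 kN (yield).
Governing: min(77.2, 178.2) = 77.2 kN → weld metal.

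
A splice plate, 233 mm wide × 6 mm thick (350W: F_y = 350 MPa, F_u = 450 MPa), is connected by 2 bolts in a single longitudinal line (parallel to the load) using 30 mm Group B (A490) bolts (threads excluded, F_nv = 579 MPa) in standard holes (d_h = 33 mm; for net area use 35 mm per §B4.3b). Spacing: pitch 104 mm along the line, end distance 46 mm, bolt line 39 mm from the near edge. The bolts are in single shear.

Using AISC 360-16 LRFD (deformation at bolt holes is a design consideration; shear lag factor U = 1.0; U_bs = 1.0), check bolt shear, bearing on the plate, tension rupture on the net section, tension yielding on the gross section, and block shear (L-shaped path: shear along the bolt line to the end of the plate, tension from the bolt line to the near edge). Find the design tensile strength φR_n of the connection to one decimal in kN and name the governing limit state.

Bolt shear: A_b = π(30)²/4 = 706.86 mm². φR_n = 0.75 × 579 × 706.86 × 2 × 1 = 613.9 kN.
Bearing (6 mm plate, F_u = 450 MPa): end bolts L_c = 46 − 33/2 = 29.5, R_n = min(1.2×29.5×6×450, 2.4×30×6×450) = 95.58 kN/bolt; interior L_c = 104 − 33 = 71, R_n = 194.4 kN/bolt. φR_n = 0.75 × (1×95.58 + 1×194.4) = 217.5 kN.
Tension rupture (net): A_n = (233 − 1×35)×6 = 1188 mm² (U = 1.0, A_e = A_n). φR_n = 0.75 × 450 × 1188 = 401.0 kN.
Tension yield (gross): A_g = 233×6 = 1398 mm². φR_n = 0.90 × 350 × 1398 = 440.4 kN.
Block shear: shear path 1×[46+1×104] = 1×150 mm, A_gv = 900, A_nv = 1×(150 − 1.5×35)×6 = 585 mm²; tension to near edge: (39 − 0.5×35)×6 = 129 mm². R_n = min(0.6×450×585, 0.6×350×900) + 1.0×450×129 = min(157.95, 189) + 58.05 = 216 kN. φR_n = 0.75 × 216 = 162.0 kN.
Governing: min(613.9, 217.5, 401.0, 440.4, 162.0) = 162.0 kN → block shear.

162.0 kN (block shear governs)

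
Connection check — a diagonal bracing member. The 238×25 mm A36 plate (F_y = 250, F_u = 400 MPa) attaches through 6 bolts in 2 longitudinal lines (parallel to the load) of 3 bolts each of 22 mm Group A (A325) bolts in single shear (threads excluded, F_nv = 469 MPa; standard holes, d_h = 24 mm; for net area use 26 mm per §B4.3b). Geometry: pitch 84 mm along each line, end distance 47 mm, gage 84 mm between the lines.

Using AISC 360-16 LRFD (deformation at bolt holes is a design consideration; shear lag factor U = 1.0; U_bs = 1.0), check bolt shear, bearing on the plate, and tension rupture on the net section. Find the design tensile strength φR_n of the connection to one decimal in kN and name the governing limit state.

Bolt shear: A_b = π(22)²/4 = 380.13 mm². φR_n = 0.75 × 469 × 380.13 × 6 × 1 = 802.3 kN.
Bearing (25 mm plate, F_u = 400 MPa): end bolts L_c = 47 − 24/2 = 35, R_n = min(1.2×35×25×400, 2.4×22×25×400) = 420 kN/bolt; interior L_c = 84 − 24 = 60, R_n = 528 kN/bolt. φR_n = 0.75 × (2×420 + 4×528) = 2214.0 kN.
Tension rupture (net): A_n = (238 − 2×26)×25 = 4650 mm² (U = 1.0, A_e = A_n). φR_n = 0.75 × 400 × 4650 = 1395.0 kN.
Governing: min(802.3, 2214.0, 1395.0) = 802.3 kN → bolt shear.

802.3 kN (bolt shear governs)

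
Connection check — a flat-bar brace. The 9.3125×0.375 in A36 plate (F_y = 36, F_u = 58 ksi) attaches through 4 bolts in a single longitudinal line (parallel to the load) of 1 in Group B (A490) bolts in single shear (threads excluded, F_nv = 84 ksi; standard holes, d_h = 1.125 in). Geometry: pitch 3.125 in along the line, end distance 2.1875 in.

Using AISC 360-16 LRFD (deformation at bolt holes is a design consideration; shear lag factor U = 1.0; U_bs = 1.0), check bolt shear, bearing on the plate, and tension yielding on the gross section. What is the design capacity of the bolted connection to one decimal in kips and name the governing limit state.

Bolt shear: A_b = π(1)²/4 = 0.7854 in². φR_n = 0.75 × 84 × 0.7854 × 4 × 1 = 197.9 kips.
Bearing (0.375 in plate, F_u = 58 ksi): end bolts L_c = 2.1875 − 1.125/2 = 1.625, R_n = min(1.2×1.625×0.375×58, 2.4×1×0.375×58) = 42.413 kips/bolt; interior L_c = 3.125 − 1.125 = 2, R_n = 52.2 kips/bolt. φR_n = 0.75 × (1×42.413 + 3×52.2) = 149.3 kips.
Tension yield (gross): A_g = 9.3125×0.375 = 3.4922 in². φR_n = 0.90 × 36 × 3.4922 = 113.1 kips.
Governing: min(197.9, 149.3, 113.1) = 113.1 kips → gross-section yield.

113.1 kips (gross-section yield governs)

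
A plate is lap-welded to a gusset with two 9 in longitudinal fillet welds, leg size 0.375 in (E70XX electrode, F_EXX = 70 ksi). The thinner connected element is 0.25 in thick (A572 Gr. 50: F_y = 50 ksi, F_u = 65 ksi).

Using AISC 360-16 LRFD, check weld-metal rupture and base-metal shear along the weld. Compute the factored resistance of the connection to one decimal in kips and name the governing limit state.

Weld metal: throat = 0.707×0.375 = 0.26513 in, L = 2×9 = 18 in. φR_n = 0.75 × 0.6 × 70 × 0.26513 × 18 = 150.3 kips.
Base metal shear (0.25 in plate): yield φR_n = 1.0×0.6×50×0.25×18 = 135.0 kips; rupture φR_n = 0.75×0.6×65×0.25×18 = 131.6 kips; take 131.6 kips (rupture).
Governing: min(150.3, 131.6) = 131.6 kips → base-metal shear.

131.6 kips (base-metal shear governs)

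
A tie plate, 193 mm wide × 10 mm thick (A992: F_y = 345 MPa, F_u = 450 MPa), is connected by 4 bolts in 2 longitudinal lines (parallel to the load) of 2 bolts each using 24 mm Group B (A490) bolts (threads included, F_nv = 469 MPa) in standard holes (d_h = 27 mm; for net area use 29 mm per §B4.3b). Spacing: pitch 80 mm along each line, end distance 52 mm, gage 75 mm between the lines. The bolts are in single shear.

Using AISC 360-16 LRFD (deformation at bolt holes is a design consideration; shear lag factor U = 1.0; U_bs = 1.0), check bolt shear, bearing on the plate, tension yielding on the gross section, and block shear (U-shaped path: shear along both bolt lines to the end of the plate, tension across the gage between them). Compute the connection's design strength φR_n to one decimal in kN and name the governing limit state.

513.7 kN (block shear governs)

Bolt shear: A_b = π(24)²/4 = 452.39 mm². φR_n = 0.75 × 469 × 452.39 × 4 × 1 = 636.5 kN.
Bearing (10 mm plate, F_u = 450 MPa): end bolts L_c = 52 − 27/2 = 38.5, R_n = min(1.2×38.5×10×450, 2.4×24×10×450) = 207.9 kN/bolt; interior L_c = 80 − 27 = 53, R_n = 259.2 kN/bolt. φR_n = 0.75 × (2×207.9 + 2×259.2) = 700.7 kN.
Tension yield (gross): A_g = 193×10 = 1930 mm². φR_n = 0.90 × 345 × 1930 = 599.3 kN.
Block shear: shear path 2×[52+1×80] = 2×132 mm, A_gv = 2640, A_nv = 2×(132 − 1.5×29)×10 = 1770 mm²; tension across gage: (75 − 1×29)×10 = 460 mm². R_n = min(0.6×450×1770, 0.6×345×2640) + 1.0×450×460 = min(477.9, 546.48) + 207 = 684.9 kN. φR_n = 0.75 × 684.9 = 513.7 kN.
Governing: min(636.5, 700.7, 599.3, 513.7) = 513.7 kN → block shear.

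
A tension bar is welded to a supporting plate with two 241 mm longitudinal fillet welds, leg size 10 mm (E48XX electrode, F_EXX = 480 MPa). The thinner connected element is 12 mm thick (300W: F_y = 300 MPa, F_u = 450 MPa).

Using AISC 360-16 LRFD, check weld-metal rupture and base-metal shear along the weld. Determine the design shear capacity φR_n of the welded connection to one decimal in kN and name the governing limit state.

736.1 kN (weld metal governs)

Weld metal: throat = 0.707×10 = 7.07 mm, L = 2×241 = 482 mm. φR_n = 0.75 × 0.6 × 480 × 7.07 × 482 = 736.1 kN.
Base metal shear (12 mm plate): yield φR_n = 1.0×0.6×300×12×482 = 1041.1 kN; rupture φR_n = 0.75×0.6×450×12×482 = 1171.3 kN; take 1041.1 kN (yield).
Governing: min(736.1, 1041.1) = 736.1 kN → weld metal.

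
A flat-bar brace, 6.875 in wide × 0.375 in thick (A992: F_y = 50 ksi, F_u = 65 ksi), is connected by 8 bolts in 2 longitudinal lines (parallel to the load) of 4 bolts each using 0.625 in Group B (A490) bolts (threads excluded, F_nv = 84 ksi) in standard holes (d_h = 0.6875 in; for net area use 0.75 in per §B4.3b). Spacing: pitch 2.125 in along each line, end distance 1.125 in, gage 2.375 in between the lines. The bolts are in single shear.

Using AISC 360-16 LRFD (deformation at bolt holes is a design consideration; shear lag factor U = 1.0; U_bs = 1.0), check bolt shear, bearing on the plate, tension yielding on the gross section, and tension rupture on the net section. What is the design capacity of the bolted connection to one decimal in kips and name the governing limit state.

Bolt shear: A_b = π(0.625)²/4 = 0.3068 in². φR_n = 0.75 × 84 × 0.3068 × 8 × 1 = 154.6 kips.
Bearing (0.375 in plate, F_u = 65 ksi): end bolts L_c = 1.125 − 0.6875/2 = 0.78125, R_n = min(1.2×0.78125×0.375×65, 2.4×0.625×0.375×65) = 22.852 kips/bolt; interior L_c = 2.125 − 0.6875 = 1.4375, R_n = 36.563 kips/bolt. φR_n = 0.75 × (2×22.852 + 6×36.563) = 198.8 kips.
Tension yield (gross): A_g = 6.875×0.375 = 2.5781 in². φR_n = 0.90 × 50 × 2.5781 = 116.0 kips.
Tension rupture (net): A_n = (6.875 − 2×0.75)×0.375 = 2.0156 in² (U = 1.0, A_e = A_n). φR_n = 0.75 × 65 × 2.0156 = 98.3 kips.
Governing: min(154.6, 198.8, 116.0, 98.3) = 98.3 kips → net-section rupture.

98.3 kips (net-section rupture governs)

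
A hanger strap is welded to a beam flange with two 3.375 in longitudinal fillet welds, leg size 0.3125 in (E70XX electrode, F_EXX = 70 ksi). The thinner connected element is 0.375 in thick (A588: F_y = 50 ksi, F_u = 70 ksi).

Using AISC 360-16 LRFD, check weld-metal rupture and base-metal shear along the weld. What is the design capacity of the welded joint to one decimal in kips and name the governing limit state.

Weld metal: throat = 0.707×0.3125 = 0.22094 in, L = 2×3.375 = 6.75 in. φR_n = 0.75 × 0.6 × 70 × 0.22094 × 6.75 = 47.0 kips.
Base metal shear (0.375 in plate): yield φR_n = 1.0×0.6×50×0.375×6.75 = 75.9 kips; rupture φR_n = 0.75×0.6×70×0.375×6.75 = 79.7 kips; take 75.9 kips (yield).
Governing: min(47.0, 75.9) = 47.0 kips → weld metal.

47.0 kips (weld metal governs)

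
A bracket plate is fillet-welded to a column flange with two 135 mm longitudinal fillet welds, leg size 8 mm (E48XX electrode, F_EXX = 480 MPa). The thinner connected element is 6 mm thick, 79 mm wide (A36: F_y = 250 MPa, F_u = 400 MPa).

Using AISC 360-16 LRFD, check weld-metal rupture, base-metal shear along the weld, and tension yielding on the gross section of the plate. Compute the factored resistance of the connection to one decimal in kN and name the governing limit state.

106.7 kN (gross-section yield governs)

Weld metal: throat = 0.707×8 = 5.656 mm, L = 2×135 = 270 mm. φR_n = 0.75 × 0.6 × 480 × 5.656 × 270 = 329.9 kN.
Base metal shear (6 mm plate): yield φR_n = 1.0×0.6×250×6×270 = 243.0 kN; rupture φR_n = 0.75×0.6×400×6×270 = 291.6 kN; take 243.0 kN (yield).
Tension yield (gross): A_g = 79×6 = 474 mm². φR_n = 0.90 × 250 × 474 = 106.7 kN.
Governing: min(329.9, 243.0, 106.7) = 106.7 kN → gross-section yield.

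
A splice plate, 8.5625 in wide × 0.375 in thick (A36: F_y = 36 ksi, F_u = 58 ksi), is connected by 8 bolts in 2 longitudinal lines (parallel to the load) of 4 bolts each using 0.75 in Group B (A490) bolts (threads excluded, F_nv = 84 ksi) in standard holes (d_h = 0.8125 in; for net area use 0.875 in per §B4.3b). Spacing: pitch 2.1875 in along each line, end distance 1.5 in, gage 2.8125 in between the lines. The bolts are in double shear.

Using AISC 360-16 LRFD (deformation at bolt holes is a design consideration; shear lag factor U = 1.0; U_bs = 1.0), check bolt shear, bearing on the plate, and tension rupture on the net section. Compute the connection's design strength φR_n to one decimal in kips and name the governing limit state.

111.1 kips (net-section rupture governs)

Bolt shear: A_b = π(0.75)²/4 = 0.44179 in². φR_n = 0.75 × 84 × 0.44179 × 8 × 2 = 445.3 kips.
Bearing (0.375 in plate, F_u = 58 ksi): end bolts L_c = 1.5 − 0.8125/2 = 1.09375, R_n = min(1.2×1.09375×0.375×58, 2.4×0.75×0.375×58) = 28.547 kips/bolt; interior L_c = 2.1875 − 0.8125 = 1.375, R_n = 35.888 kips/bolt. φR_n = 0.75 × (2×28.547 + 6×35.888) = 204.3 kips.
Tension rupture (net): A_n = (8.5625 − 2×0.875)×0.375 = 2.5547 in² (U = 1.0, A_e = A_n). φR_n = 0.75 × 58 × 2.5547 = 111.1 kips.
Governing: min(445.3, 204.3, 111.1) = 111.1 kips → net-section rupture.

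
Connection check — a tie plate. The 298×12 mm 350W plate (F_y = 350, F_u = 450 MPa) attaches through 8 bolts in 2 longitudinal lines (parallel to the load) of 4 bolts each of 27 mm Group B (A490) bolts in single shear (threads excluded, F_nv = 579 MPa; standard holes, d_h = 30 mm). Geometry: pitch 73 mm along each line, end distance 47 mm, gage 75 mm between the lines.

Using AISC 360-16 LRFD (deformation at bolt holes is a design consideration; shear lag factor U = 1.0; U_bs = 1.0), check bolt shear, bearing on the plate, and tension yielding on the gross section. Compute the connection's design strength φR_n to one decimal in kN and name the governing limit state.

Bolt shear: A_b = π(27)²/4 = 572.56 mm². φR_n = 0.75 × 579 × 572.56 × 8 × 1 = 1989.1 kN.
Bearing (12 mm plate, F_u = 450 MPa): end bolts L_c = 47 − 30/2 = 32, R_n = min(1.2×32×12×450, 2.4×27×12×450) = 207.36 kN/bolt; interior L_c = 73 − 30 = 43, R_n = 278.64 kN/bolt. φR_n = 0.75 × (2×207.36 + 6×278.64) = 1564.9 kN.
Tension yield (gross): A_g = 298×12 = 3576 mm². φR_n = 0.90 × 350 × 3576 = 1126.4 kN.
Governing: min(1989.1, 1564.9, 1126.4) = 1126.4 kN → gross-section yield.

1126.4 kN (gross-section yield governs)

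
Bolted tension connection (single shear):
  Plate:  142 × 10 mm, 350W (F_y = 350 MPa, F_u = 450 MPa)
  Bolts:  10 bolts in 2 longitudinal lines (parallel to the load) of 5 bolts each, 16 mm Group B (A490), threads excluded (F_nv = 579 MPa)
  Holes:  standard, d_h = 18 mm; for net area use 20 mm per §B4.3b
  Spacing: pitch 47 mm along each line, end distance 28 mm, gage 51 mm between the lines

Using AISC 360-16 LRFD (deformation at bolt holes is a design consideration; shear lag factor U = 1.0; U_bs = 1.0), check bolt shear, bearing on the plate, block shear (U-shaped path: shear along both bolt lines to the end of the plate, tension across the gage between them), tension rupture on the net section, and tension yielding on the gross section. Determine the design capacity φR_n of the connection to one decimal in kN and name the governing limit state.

Bolt shear: A_b = π(16)²/4 = 201.06 mm². φR_n = 0.75 × 579 × 201.06 × 10 × 1 = 873.1 kN.
Bearing (10 mm plate, F_u = 450 MPa): end bolts L_c = 28 − 18/2 = 19, R_n = min(1.2×19×10×450, 2.4×16×10×450) = 102.6 kN/bolt; interior L_c = 47 − 18 = 29, R_n = 156.6 kN/bolt. φR_n = 0.75 × (2×102.6 + 8×156.6) = 1093.5 kN.
Block shear: shear path 2×[28+4×47] = 2×216 mm, A_gv = 4320, A_nv = 2×(216 − 4.5×20)×10 = 2520 mm²; tension across gage: (51 − 1×20)×10 = 310 mm². R_n = min(0.6×450×2520, 0.6×350×4320) + 1.0×450×310 = min(680.4, 907.2) + 139.5 = 819.9 kN. φR_n = 0.75 × 819.9 = 614.9 kN.
Tension rupture (net): A_n = (142 − 2×20)×10 = 1020 mm² (U = 1.0, A_e = A_n). φR_n = 0.75 × 450 × 1020 = 344.3 kN.
Tension yield (gross): A_g = 142×10 = 1420 mm². φR_n = 0.90 × 350 × 1420 = 447.3 kN.
Governing: min(873.1, 1093.5, 614.9, 344.3, 447.3) = 344.3 kN → net-section rupture.

344.3 kN (net-section rupture governs)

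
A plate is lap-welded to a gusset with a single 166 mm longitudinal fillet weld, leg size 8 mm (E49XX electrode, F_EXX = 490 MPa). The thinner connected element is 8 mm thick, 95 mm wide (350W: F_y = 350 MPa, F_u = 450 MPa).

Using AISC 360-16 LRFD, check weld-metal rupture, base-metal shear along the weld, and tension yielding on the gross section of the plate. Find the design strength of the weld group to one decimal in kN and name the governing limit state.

207.0 kN (weld metal governs)

Weld metal: throat = 0.707×8 = 5.656 mm, L = 166 mm. φR_n = 0.75 × 0.6 × 490 × 5.656 × 166 = 207.0 kN.
Base metal shear (8 mm plate): yield φR_n = 1.0×0.6×350×8×166 = 278.9 kN; rupture φR_n = 0.75×0.6×450×8×166 = 268.9 kN; take 268.9 kN (rupture).
Tension yield (gross): A_g = 95×8 = 760 mm². φR_n = 0.90 × 350 × 760 = 239.4 kN.
Governing: min(207.0, 268.9, 239.4) = 207.0 kN → weld metal.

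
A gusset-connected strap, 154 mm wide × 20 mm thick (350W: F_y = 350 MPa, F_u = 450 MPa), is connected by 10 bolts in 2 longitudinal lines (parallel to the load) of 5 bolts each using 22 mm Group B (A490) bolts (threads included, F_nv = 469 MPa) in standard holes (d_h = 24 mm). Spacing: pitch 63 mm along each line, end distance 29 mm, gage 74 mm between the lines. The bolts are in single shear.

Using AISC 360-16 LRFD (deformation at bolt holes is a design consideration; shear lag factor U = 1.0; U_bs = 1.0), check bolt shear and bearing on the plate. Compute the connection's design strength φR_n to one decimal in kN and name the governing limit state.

1337.1 kN (bolt shear governs)

Bolt shear: A_b = π(22)²/4 = 380.13 mm². φR_n = 0.75 × 469 × 380.13 × 10 × 1 = 1337.1 kN.
Bearing (20 mm plate, F_u = 450 MPa): end bolts L_c = 29 − 24/2 = 17, R_n = min(1.2×17×20×450, 2.4×22×20×450) = 183.6 kN/bolt; interior L_c = 63 − 24 = 39, R_n = 421.2 kN/bolt. φR_n = 0.75 × (2×183.6 + 8×421.2) = 2802.6 kN.
Governing: min(1337.1, 2802.6) = 1337.1 kN → bolt shear.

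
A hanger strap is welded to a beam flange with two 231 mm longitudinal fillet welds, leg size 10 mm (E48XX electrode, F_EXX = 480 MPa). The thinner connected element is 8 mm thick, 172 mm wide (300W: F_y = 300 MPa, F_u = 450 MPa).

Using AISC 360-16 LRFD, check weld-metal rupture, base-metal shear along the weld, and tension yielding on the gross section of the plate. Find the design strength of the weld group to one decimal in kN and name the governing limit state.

Weld metal: throat = 0.707×10 = 7.07 mm, L = 2×231 = 462 mm. φR_n = 0.75 × 0.6 × 480 × 7.07 × 462 = 705.5 kN.
Base metal shear (8 mm plate): yield φR_n = 1.0×0.6×300×8×462 = 665.3 kN; rupture φR_n = 0.75×0.6×450×8×462 = 748.4 kN; take 665.3 kN (yield).
Tension yield (gross): A_g = 172×8 = 1376 mm². φR_n = 0.90 × 300 × 1376 = 371.5 kN.
Governing: min(705.5, 665.3, 371.5) = 371.5 kN → gross-section yield.

371.5 kN (gross-section yield governs)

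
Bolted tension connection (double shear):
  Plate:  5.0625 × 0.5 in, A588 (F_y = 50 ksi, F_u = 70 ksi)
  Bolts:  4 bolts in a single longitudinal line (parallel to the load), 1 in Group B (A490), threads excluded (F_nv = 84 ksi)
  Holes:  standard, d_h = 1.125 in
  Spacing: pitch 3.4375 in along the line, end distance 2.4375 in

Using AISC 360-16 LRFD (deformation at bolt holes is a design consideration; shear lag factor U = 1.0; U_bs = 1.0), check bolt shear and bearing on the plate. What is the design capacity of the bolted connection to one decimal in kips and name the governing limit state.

Bolt shear: A_b = π(1)²/4 = 0.7854 in². φR_n = 0.75 × 84 × 0.7854 × 4 × 2 = 395.8 kips.
Bearing (0.5 in plate, F_u = 70 ksi): end bolts L_c = 2.4375 − 1.125/2 = 1.875, R_n = min(1.2×1.875×0.5×70, 2.4×1×0.5×70) = 78.75 kips/bolt; interior L_c = 3.4375 − 1.125 = 2.3125, R_n = 84 kips/bolt. φR_n = 0.75 × (1×78.75 + 3×84) = 248.1 kips.
Governing: min(395.8, 248.1) = 248.1 kips → bearing.

248.1 kips (bearing governs)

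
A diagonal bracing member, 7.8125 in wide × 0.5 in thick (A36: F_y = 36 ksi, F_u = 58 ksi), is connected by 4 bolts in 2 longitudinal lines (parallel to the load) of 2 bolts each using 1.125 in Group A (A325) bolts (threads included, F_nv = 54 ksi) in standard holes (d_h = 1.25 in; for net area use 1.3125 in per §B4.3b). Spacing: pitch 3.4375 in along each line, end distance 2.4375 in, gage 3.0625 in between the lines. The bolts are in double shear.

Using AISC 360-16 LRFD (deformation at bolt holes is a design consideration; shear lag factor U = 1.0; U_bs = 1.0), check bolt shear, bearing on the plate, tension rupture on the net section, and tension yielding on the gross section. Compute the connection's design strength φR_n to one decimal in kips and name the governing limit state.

112.8 kips (net-section rupture governs)

Bolt shear: A_b = π(1.125)²/4 = 0.99402 in². φR_n = 0.75 × 54 × 0.99402 × 4 × 2 = 322.1 kips.
Bearing (0.5 in plate, F_u = 58 ksi): end bolts L_c = 2.4375 − 1.25/2 = 1.8125, R_n = min(1.2×1.8125×0.5×58, 2.4×1.125×0.5×58) = 63.075 kips/bolt; interior L_c = 3.4375 − 1.25 = 2.1875, R_n = 76.125 kips/bolt. φR_n = 0.75 × (2×63.075 + 2×76.125) = 208.8 kips.
Tension rupture (net): A_n = (7.8125 − 2×1.3125)×0.5 = 2.5938 in² (U = 1.0, A_e = A_n). φR_n = 0.75 × 58 × 2.5938 = 112.8 kips.
Tension yield (gross): A_g = 7.8125×0.5 = 3.9063 in². φR_n = 0.90 × 36 × 3.9063 = 126.6 kips.
Governing: min(322.1, 208.8, 112.8, 126.6) = 112.8 kips → net-section rupture.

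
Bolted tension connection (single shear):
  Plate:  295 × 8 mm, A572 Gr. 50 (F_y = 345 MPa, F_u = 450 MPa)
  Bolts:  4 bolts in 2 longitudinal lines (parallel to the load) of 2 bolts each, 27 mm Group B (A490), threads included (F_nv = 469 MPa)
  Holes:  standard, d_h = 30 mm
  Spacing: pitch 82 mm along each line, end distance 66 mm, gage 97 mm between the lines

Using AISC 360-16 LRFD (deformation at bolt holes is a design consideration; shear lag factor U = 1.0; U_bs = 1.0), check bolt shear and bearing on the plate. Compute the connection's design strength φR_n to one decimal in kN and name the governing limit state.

Bolt shear: A_b = π(27)²/4 = 572.56 mm². φR_n = 0.75 × 469 × 572.56 × 4 × 1 = 805.6 kN.
Bearing (8 mm plate, F_u = 450 MPa): end bolts L_c = 66 − 30/2 = 51, R_n = min(1.2×51×8×450, 2.4×27×8×450) = 220.32 kN/bolt; interior L_c = 82 − 30 = 52, R_n = 224.64 kN/bolt. φR_n = 0.75 × (2×220.32 + 2×224.64) = 667.4 kN.
Governing: min(805.6, 667.4) = 667.4 kN → bearing.

667.4 kN (bearing governs)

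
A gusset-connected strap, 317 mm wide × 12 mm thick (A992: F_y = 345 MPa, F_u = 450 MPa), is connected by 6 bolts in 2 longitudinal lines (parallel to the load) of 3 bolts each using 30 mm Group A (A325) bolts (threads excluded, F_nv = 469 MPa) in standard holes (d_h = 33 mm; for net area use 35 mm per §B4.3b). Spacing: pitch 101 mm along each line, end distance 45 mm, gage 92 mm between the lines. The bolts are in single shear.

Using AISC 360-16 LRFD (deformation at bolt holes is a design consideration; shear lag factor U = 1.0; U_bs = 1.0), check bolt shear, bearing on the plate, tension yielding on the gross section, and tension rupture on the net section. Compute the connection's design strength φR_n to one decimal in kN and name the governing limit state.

1000.4 kN (net-section rupture governs)

Bolt shear: A_b = π(30)²/4 = 706.86 mm². φR_n = 0.75 × 469 × 706.86 × 6 × 1 = 1491.8 kN.
Bearing (12 mm plate, F_u = 450 MPa): end bolts L_c = 45 − 33/2 = 28.5, R_n = min(1.2×28.5×12×450, 2.4×30×12×450) = 184.68 kN/bolt; interior L_c = 101 − 33 = 68, R_n = 388.8 kN/bolt. φR_n = 0.75 × (2×184.68 + 4×388.8) = 1443.4 kN.
Tension yield (gross): A_g = 317×12 = 3804 mm². φR_n = 0.90 × 345 × 3804 = 1181.1 kN.
Tension rupture (net): A_n = (317 − 2×35)×12 = 2964 mm² (U = 1.0, A_e = A_n). φR_n = 0.75 × 450 × 2964 = 1000.4 kN.
Governing: min(1491.8, 1443.4, 1181.1, 1000.4) = 1000.4 kN → net-section rupture.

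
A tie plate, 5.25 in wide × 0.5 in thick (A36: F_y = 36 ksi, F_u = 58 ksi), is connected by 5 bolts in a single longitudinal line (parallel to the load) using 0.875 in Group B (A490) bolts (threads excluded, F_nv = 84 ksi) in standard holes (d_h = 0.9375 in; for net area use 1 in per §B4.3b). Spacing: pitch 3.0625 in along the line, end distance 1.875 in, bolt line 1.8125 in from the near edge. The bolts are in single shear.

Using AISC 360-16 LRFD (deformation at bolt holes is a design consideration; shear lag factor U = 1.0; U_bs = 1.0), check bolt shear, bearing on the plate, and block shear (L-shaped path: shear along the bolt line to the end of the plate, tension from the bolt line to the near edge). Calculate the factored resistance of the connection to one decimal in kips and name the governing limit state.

143.0 kips (block shear governs)

Bolt shear: A_b = π(0.875)²/4 = 0.60132 in². φR_n = 0.75 × 84 × 0.60132 × 5 × 1 = 189.4 kips.
Bearing (0.5 in plate, F_u = 58 ksi): end bolts L_c = 1.875 − 0.9375/2 = 1.40625, R_n = min(1.2×1.40625×0.5×58, 2.4×0.875×0.5×58) = 48.938 kips/bolt; interior L_c = 3.0625 − 0.9375 = 2.125, R_n = 60.9 kips/bolt. φR_n = 0.75 × (1×48.938 + 4×60.9) = 219.4 kips.
Block shear: shear path 1×[1.875+4×3.0625] = 1×14.125 in, A_gv = 7.0625, A_nv = 1×(14.125 − 4.5×1)×0.5 = 4.8125 in²; tension to near edge: (1.8125 − 0.5×1)×0.5 = 0.65625 in². R_n = min(0.6×58×4.8125, 0.6×36×7.0625) + 1.0×58×0.65625 = min(167.48, 152.55) + 38.063 = 190.61 kips. φR_n = 0.75 × 190.61 = 143.0 kips.
Governing: min(189.4, 219.4, 143.0) = 143.0 kips → block shear.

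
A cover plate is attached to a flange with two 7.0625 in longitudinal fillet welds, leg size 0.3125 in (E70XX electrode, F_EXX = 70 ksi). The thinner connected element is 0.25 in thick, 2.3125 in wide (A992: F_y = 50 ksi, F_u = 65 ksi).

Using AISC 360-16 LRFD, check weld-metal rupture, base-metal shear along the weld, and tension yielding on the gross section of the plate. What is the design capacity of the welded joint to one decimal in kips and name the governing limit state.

Weld metal: throat = 0.707×0.3125 = 0.22094 in, L = 2×7.0625 = 14.125 in. φR_n = 0.75 × 0.6 × 70 × 0.22094 × 14.125 = 98.3 kips.
Base metal shear (0.25 in plate): yield φR_n = 1.0×0.6×50×0.25×14.125 = 105.9 kips; rupture φR_n = 0.75×0.6×65×0.25×14.125 = 103.3 kips; take 103.3 kips (rupture).
Tension yield (gross): A_g = 2.3125×0.25 = 0.57813 in². φR_n = 0.90 × 50 × 0.57813 = 26.0 kips.
Governing: min(98.3, 103.3, 26.0) = 26.0 kips → gross-section yield.

26.0 kips (gross-section yield governs)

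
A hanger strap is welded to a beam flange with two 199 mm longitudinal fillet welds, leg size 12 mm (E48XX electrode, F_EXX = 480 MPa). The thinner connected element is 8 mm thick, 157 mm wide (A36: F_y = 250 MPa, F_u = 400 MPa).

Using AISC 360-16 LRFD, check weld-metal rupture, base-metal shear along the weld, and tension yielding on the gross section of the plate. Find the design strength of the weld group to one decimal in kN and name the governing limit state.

Weld metal: throat = 0.707×12 = 8.484 mm, L = 2×199 = 398 mm. φR_n = 0.75 × 0.6 × 480 × 8.484 × 398 = 729.4 kN.
Base metal shear (8 mm plate): yield φR_n = 1.0×0.6×250×8×398 = 477.6 kN; rupture φR_n = 0.75×0.6×400×8×398 = 573.1 kN; take 477.6 kN (yield).
Tension yield (gross): A_g = 157×8 = 1256 mm². φR_n = 0.90 × 250 × 1256 = 282.6 kN.
Governing: min(729.4, 477.6, 282.6) = 282.6 kN → gross-section yield.

282.6 kN (gross-section yield governs)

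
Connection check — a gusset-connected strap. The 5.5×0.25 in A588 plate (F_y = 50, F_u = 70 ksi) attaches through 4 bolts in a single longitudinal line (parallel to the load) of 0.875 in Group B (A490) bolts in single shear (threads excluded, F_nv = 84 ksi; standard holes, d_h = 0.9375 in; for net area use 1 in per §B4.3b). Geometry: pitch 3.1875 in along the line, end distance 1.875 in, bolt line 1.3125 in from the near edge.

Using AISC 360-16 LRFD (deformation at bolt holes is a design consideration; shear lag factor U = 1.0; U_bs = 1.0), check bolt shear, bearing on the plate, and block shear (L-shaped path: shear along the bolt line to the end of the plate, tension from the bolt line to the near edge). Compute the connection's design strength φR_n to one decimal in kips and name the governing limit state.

Bolt shear: A_b = π(0.875)²/4 = 0.60132 in². φR_n = 0.75 × 84 × 0.60132 × 4 × 1 = 151.5 kips.
Bearing (0.25 in plate, F_u = 70 ksi): end bolts L_c = 1.875 − 0.9375/2 = 1.40625, R_n = min(1.2×1.40625×0.25×70, 2.4×0.875×0.25×70) = 29.531 kips/bolt; interior L_c = 3.1875 − 0.9375 = 2.25, R_n = 36.75 kips/bolt. φR_n = 0.75 × (1×29.531 + 3×36.75) = 104.8 kips.
Block shear: shear path 1×[1.875+3×3.1875] = 1×11.4375 in, A_gv = 2.8594, A_nv = 1×(11.4375 − 3.5×1)×0.25 = 1.9844 in²; tension to near edge: (1.3125 − 0.5×1)×0.25 = 0.20313 in². R_n = min(0.6×70×1.9844, 0.6×50×2.8594) + 1.0×70×0.20313 = min(83.345, 85.782) + 14.219 = 97.564 kips. φR_n = 0.75 × 97.564 = 73.2 kips.
Governing: min(151.5, 104.8, 73.2) = 73.2 kips → block shear.

73.2 kips (block shear governs)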